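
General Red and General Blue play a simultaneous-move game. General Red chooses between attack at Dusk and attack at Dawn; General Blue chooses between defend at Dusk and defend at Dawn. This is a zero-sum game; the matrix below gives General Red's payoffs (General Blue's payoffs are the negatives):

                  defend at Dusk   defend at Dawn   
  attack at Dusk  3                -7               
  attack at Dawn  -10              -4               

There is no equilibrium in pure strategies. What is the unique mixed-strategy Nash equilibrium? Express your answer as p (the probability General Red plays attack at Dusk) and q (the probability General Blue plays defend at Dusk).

In a mixed equilibrium General Blue is indifferent between defend at Dusk and defend at Dawn; this condition fixes p.
  General Blue's expected payoff from defend at Dusk: p·(-3) + (1−p)·10 = -13p + 10
  General Blue's expected payoff from defend at Dawn: p·7 + (1−p)·4 = 3p + 4
  -13p + 10 = 3p + 4  ⇒  -16p = -6  ⇒  p = 3/8.
In a mixed equilibrium General Red is indifferent between attack at Dusk and attack at Dawn; this condition fixes q.
  General Red's payoff from attack at Dusk: q·3 + (1−q)·(-7) = 10q - 7
  General Red's payoff from attack at Dawn: q·(-10) + (1−q)·(-4) = -6q - 4
  10q - 7 = -6q - 4  ⇒  16q = 3  ⇒  q = 3/16.

p = 3/8, q = 3/16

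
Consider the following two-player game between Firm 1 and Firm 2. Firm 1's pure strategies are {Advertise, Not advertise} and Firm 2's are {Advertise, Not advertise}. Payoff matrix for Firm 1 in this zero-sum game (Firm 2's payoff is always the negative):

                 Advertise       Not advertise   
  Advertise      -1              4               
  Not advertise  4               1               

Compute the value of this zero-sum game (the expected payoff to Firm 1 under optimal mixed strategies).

v = 17/8

In a mixed equilibrium Firm 1 is indifferent between Advertise and Not advertise; this condition fixes q.
  Firm 1's expected payoff from Advertise: q·(-1) + (1−q)·4 = -5q + 4
  Firm 1's expected payoff from Not advertise: q·4 + (1−q)·1 = 3q + 1
  -5q + 4 = 3q + 1  ⇒  -8q = -3  ⇒  q = 3/8.
The value is Firm 1's expected payoff against this mix (using Advertise): (3/8)·(-1) + (5/8)·4 = 17/8.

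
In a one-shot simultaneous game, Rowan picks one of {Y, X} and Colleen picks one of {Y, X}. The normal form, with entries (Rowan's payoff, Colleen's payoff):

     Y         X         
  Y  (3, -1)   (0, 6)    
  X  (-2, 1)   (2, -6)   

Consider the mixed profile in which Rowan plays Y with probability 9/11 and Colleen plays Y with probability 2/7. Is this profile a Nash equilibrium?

No

Given Rowan's mix p = 9/11, Colleen's payoff from Y is -7/11 but from X is 42/11. Colleen strictly prefers X, so Colleen would not mix.
So the proposed profile is not a Nash equilibrium.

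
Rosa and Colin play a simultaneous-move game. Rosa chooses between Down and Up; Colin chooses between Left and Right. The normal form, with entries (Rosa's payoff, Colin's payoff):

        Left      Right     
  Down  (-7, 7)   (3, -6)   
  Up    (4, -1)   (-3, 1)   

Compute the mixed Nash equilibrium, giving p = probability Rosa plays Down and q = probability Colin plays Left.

p = 2/15, q = 6/17

Set Colin's expected payoff from Left equal to that from Right:
  Colin's payoff from Left: p·7 + (1−p)·(-1) = 8p - 1
  Colin's payoff from Right: p·(-6) + (1−p)·1 = -7p + 1
  8p - 1 = -7p + 1  ⇒  15p = 2  ⇒  p = 2/15.
Rosa's indifference between Down and Up determines Colin's mixing probability q:
  Rosa's payoff from Down: q·(-7) + (1−q)·3 = -10q + 3
  Rosa's payoff from Up: q·4 + (1−q)·(-3) = 7q - 3
  -10q + 3 = 7q - 3  ⇒  -17q = -6  ⇒  q = 6/17.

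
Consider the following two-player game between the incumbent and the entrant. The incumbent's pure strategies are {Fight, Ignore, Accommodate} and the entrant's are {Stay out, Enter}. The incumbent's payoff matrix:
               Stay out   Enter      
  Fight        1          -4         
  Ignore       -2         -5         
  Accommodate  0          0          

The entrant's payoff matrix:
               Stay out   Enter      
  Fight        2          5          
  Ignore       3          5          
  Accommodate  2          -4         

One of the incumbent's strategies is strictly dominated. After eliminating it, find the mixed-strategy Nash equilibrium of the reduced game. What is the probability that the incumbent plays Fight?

The incumbent's strategy Ignore is strictly dominated by Fight: 1 > -2 and -4 > -5. Eliminate Ignore.
In a mixed equilibrium the entrant is indifferent between Stay out and Enter; this condition fixes p.
  the entrant's payoff to Stay out: p·2 + (1−p)·2 = 2
  the entrant's payoff to Enter: p·5 + (1−p)·(-4) = 9p - 4
  2 = 9p - 4  ⇒  -9p = -6  ⇒  p = 2/3.

p = 2/3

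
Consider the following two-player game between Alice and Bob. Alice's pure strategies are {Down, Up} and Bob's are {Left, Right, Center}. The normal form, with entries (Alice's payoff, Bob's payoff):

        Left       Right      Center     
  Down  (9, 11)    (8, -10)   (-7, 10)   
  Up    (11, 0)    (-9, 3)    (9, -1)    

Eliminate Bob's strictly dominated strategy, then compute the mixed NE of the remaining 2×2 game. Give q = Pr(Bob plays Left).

Bob's strategy Center is strictly dominated by Left: 11 > 10 and 0 > -1. Eliminate Center.
For Alice to be willing to mix, Alice must be indifferent between Down and Up, which pins down Bob's mix.
  Alice's expected payoff from Down: q·9 + (1−q)·8 = q + 8
  Alice's expected payoff from Up: q·11 + (1−q)·(-9) = 20q - 9
  q + 8 = 20q - 9  ⇒  -19q = -17  ⇒  q = 17/19.

q = 17/19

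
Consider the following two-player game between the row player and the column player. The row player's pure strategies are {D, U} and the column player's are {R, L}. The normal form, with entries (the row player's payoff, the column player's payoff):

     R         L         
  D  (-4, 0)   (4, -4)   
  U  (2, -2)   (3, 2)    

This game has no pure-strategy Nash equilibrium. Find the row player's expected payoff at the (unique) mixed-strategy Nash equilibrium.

For the row player to be willing to mix, the row player must be indifferent between D and U, which pins down the column player's mix.
  the row player's payoff to D: q·(-4) + (1−q)·4 = -8q + 4
  the row player's payoff to U: q·2 + (1−q)·3 = -q + 3
  -8q + 4 = -q + 3  ⇒  -7q = -1  ⇒  q = 1/7.
At equilibrium the row player is indifferent across rows, so the row player's payoff equals the payoff from D: (1/7)·(-4) + (6/7)·4 = 20/7.

20/7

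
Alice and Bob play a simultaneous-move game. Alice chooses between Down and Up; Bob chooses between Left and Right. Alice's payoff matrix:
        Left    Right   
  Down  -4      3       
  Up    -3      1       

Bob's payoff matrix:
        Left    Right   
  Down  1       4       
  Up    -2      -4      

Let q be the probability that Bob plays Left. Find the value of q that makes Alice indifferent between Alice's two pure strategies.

q = 2/3

For Alice to be willing to mix, Alice must be indifferent between Down and Up, which pins down Bob's mix.
  Alice's payoff to Down: q·(-4) + (1−q)·3 = -7q + 3
  Alice's payoff to Up: q·(-3) + (1−q)·1 = -4q + 1
  -7q + 3 = -4q + 1  ⇒  -3q = -2  ⇒  q = 2/3.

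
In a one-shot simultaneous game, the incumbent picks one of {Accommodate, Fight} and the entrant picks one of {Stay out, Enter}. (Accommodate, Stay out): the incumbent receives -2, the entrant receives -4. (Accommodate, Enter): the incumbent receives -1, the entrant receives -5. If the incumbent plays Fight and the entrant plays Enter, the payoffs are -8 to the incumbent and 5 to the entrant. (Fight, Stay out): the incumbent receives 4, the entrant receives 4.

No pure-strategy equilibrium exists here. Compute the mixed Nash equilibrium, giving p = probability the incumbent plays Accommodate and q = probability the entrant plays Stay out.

p = 1/2, q = 7/13

Set the entrant's expected payoff from Stay out equal to that from Enter:
  the entrant's expected payoff from Stay out: p·(-4) + (1−p)·4 = -8p + 4
  the entrant's expected payoff from Enter: p·(-5) + (1−p)·5 = -10p + 5
  -8p + 4 = -10p + 5  ⇒  2p = 1  ⇒  p = 1/2.
Set the incumbent's expected payoff from Accommodate equal to that from Fight:
  the incumbent's payoff from Accommodate: q·(-2) + (1−q)·(-1) = -q - 1
  the incumbent's payoff from Fight: q·4 + (1−q)·(-8) = 12q - 8
  -q - 1 = 12q - 8  ⇒  -13q = -7  ⇒  q = 7/13.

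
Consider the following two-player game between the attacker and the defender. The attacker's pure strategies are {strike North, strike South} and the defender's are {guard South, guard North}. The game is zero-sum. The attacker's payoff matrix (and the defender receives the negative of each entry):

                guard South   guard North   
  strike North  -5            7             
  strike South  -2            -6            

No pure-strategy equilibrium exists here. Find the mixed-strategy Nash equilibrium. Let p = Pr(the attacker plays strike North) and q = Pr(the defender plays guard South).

For the defender to be willing to mix, the defender must be indifferent between guard South and guard North, which pins down the attacker's mix.
  the defender's expected payoff from guard South: p·5 + (1−p)·2 = 3p + 2
  the defender's expected payoff from guard North: p·(-7) + (1−p)·6 = -13p + 6
  3p + 2 = -13p + 6  ⇒  16p = 4  ⇒  p = 1/4.
For the attacker to be willing to mix, the attacker must be indifferent between strike North and strike South, which pins down the defender's mix.
  the attacker's payoff to strike North: q·(-5) + (1−q)·7 = -12q + 7
  the attacker's payoff to strike South: q·(-2) + (1−q)·(-6) = 4q - 6
  -12q + 7 = 4q - 6  ⇒  -16q = -13  ⇒  q = 13/16.

p = 1/4, q = 13/16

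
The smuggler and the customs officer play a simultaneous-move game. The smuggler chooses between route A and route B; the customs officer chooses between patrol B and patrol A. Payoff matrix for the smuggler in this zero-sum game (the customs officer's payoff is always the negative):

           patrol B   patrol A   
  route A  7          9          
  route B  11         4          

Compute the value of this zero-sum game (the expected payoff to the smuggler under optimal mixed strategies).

Set the smuggler's expected payoff from route A equal to that from route B:
  the smuggler's payoff from route A: q·7 + (1−q)·9 = -2q + 9
  the smuggler's payoff from route B: q·11 + (1−q)·4 = 7q + 4
  -2q + 9 = 7q + 4  ⇒  -9q = -5  ⇒  q = 5/9.
The value is the smuggler's expected payoff against this mix (using route A): (5/9)·7 + (4/9)·9 = 71/9.

v = 71/9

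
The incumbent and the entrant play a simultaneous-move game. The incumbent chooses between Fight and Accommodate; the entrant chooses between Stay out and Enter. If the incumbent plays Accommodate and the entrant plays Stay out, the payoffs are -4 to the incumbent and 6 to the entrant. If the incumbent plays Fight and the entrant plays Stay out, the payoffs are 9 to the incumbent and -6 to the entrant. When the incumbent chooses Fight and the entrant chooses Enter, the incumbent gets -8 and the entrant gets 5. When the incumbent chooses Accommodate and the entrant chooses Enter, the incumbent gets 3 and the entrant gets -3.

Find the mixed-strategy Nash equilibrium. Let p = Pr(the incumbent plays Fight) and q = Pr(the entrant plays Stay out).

p = 9/20, q = 11/24

In a mixed equilibrium the entrant is indifferent between Stay out and Enter; this condition fixes p.
  the entrant's expected payoff from Stay out: p·(-6) + (1−p)·6 = -12p + 6
  the entrant's expected payoff from Enter: p·5 + (1−p)·(-3) = 8p - 3
  -12p + 6 = 8p - 3  ⇒  -20p = -9  ⇒  p = 9/20.
The entrant's mix must leave the incumbent indifferent between Fight and Accommodate.
  the incumbent's payoff to Fight: q·9 + (1−q)·(-8) = 17q - 8
  the incumbent's payoff to Accommodate: q·(-4) + (1−q)·3 = -7q + 3
  17q - 8 = -7q + 3  ⇒  24q = 11  ⇒  q = 11/24.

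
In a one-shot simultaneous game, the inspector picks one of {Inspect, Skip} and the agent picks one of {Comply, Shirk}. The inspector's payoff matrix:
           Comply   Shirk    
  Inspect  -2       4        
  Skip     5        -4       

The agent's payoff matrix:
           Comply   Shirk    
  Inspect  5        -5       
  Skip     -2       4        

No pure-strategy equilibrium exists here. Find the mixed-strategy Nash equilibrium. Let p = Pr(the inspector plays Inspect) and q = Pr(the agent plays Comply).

The inspector's mix must leave the agent indifferent between Comply and Shirk.
  the agent's expected payoff from Comply: p·5 + (1−p)·(-2) = 7p - 2
  the agent's expected payoff from Shirk: p·(-5) + (1−p)·4 = -9p + 4
  7p - 2 = -9p + 4  ⇒  16p = 6  ⇒  p = 3/8.
Set the inspector's expected payoff from Inspect equal to that from Skip:
  the inspector's expected payoff from Inspect: q·(-2) + (1−q)·4 = -6q + 4
  the inspector's expected payoff from Skip: q·5 + (1−q)·(-4) = 9q - 4
  -6q + 4 = 9q - 4  ⇒  -15q = -8  ⇒  q = 8/15.

p = 3/8, q = 8/15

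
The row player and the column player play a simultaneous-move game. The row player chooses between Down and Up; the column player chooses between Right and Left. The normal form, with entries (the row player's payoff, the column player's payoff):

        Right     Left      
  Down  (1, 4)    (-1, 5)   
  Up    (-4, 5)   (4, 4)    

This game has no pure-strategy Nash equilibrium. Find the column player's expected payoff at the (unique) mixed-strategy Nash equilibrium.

The row player's mix must leave the column player indifferent between Right and Left.
  the column player's payoff to Right: p·4 + (1−p)·5 = -p + 5
  the column player's payoff to Left: p·5 + (1−p)·4 = p + 4
  -p + 5 = p + 4  ⇒  -2p = -1  ⇒  p = 1/2.
At equilibrium the column player is indifferent across columns, so the column player's payoff equals the payoff from Right: (1/2)·4 + (1/2)·5 = 9/2.

9/2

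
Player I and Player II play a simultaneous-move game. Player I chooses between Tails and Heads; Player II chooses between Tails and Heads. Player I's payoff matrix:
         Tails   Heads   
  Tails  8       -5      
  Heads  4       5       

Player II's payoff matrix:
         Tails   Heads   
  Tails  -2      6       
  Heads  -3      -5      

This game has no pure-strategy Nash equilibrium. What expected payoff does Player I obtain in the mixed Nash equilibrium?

Player II's mix must leave Player I indifferent between Tails and Heads.
  Player I's payoff to Tails: q·8 + (1−q)·(-5) = 13q - 5
  Player I's payoff to Heads: q·4 + (1−q)·5 = -q + 5
  13q - 5 = -q + 5  ⇒  14q = 10  ⇒  q = 5/7.
At equilibrium Player I is indifferent across rows, so Player I's payoff equals the payoff from Tails: (5/7)·8 + (2/7)·(-5) = 30/7.

30/7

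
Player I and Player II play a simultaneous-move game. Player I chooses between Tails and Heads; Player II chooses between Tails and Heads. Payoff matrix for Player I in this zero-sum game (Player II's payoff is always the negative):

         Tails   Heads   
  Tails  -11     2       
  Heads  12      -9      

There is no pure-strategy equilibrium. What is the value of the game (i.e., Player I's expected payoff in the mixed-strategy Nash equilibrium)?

Player II's mix must leave Player I indifferent between Tails and Heads.
  Player I's payoff to Tails: q·(-11) + (1−q)·2 = -13q + 2
  Player I's payoff to Heads: q·12 + (1−q)·(-9) = 21q - 9
  -13q + 2 = 21q - 9  ⇒  -34q = -11  ⇒  q = 11/34.
The value is Player I's expected payoff against this mix (using Tails): (11/34)·(-11) + (23/34)·2 = -75/34.

v = -75/34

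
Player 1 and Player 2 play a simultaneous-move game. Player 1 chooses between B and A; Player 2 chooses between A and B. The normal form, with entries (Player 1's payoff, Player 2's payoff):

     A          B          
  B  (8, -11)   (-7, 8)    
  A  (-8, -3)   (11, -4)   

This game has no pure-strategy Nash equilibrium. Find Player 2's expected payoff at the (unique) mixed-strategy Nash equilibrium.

Player 1's mix must leave Player 2 indifferent between A and B.
  Player 2's payoff to A: p·(-11) + (1−p)·(-3) = -8p - 3
  Player 2's payoff to B: p·8 + (1−p)·(-4) = 12p - 4
  -8p - 3 = 12p - 4  ⇒  -20p = -1  ⇒  p = 1/20.
At equilibrium Player 2 is indifferent across columns, so Player 2's payoff equals the payoff from A: (1/20)·(-11) + (19/20)·(-3) = -17/5.

-17/5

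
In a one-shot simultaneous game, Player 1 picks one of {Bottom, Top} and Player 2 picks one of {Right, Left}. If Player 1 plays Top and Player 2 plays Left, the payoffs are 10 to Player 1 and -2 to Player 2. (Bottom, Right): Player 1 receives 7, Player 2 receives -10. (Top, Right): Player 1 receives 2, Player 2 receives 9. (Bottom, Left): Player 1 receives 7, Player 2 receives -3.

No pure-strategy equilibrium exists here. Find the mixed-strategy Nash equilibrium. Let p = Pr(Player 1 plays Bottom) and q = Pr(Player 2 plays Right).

For Player 2 to be willing to mix, Player 2 must be indifferent between Right and Left, which pins down Player 1's mix.
  Player 2's payoff to Right: p·(-10) + (1−p)·9 = -19p + 9
  Player 2's payoff to Left: p·(-3) + (1−p)·(-2) = -p - 2
  -19p + 9 = -p - 2  ⇒  -18p = -11  ⇒  p = 11/18.
Player 1's indifference between Bottom and Top determines Player 2's mixing probability q:
  Player 1's expected payoff from Bottom: q·7 + (1−q)·7 = 7
  Player 1's expected payoff from Top: q·2 + (1−q)·10 = -8q + 10
  7 = -8q + 10  ⇒  8q = 3  ⇒  q = 3/8.

p = 11/18, q = 3/8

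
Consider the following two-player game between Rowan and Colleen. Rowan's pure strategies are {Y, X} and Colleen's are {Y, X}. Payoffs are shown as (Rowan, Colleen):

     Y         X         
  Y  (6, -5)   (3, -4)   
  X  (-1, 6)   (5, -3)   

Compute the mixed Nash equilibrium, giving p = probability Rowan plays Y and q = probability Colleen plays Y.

p = 9/10, q = 2/9

Set Colleen's expected payoff from Y equal to that from X:
  Colleen's expected payoff from Y: p·(-5) + (1−p)·6 = -11p + 6
  Colleen's expected payoff from X: p·(-4) + (1−p)·(-3) = -p - 3
  -11p + 6 = -p - 3  ⇒  -10p = -9  ⇒  p = 9/10.
Colleen's mix must leave Rowan indifferent between Y and X.
  Rowan's payoff to Y: q·6 + (1−q)·3 = 3q + 3
  Rowan's payoff to X: q·(-1) + (1−q)·5 = -6q + 5
  3q + 3 = -6q + 5  ⇒  9q = 2  ⇒  q = 2/9.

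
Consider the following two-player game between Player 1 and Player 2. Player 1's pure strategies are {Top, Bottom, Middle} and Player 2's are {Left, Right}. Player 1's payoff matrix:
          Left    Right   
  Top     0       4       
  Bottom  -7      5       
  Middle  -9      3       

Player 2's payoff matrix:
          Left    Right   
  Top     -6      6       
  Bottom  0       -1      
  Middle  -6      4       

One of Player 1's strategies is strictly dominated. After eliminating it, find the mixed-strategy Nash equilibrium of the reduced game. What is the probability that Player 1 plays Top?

Player 1's strategy Middle is strictly dominated by Bottom: -7 > -9 and 5 > 3. Eliminate Middle.
Player 1's mix must leave Player 2 indifferent between Left and Right.
  Player 2's payoff from Left: p·(-6) + (1−p)·0 = -6p
  Player 2's payoff from Right: p·6 + (1−p)·(-1) = 7p - 1
  -6p = 7p - 1  ⇒  -13p = -1  ⇒  p = 1/13.

p = 1/13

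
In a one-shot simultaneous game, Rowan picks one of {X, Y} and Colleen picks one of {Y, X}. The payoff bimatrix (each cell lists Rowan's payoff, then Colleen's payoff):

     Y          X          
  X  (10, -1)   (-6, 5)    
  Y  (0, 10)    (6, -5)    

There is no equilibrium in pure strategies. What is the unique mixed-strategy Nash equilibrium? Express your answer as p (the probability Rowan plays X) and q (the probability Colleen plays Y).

p = 5/7, q = 6/11

Colleen's indifference between Y and X determines Rowan's mixing probability p:
  Colleen's expected payoff from Y: p·(-1) + (1−p)·10 = -11p + 10
  Colleen's expected payoff from X: p·5 + (1−p)·(-5) = 10p - 5
  -11p + 10 = 10p - 5  ⇒  -21p = -15  ⇒  p = 5/7.
For Rowan to be willing to mix, Rowan must be indifferent between X and Y, which pins down Colleen's mix.
  Rowan's payoff from X: q·10 + (1−q)·(-6) = 16q - 6
  Rowan's payoff from Y: q·0 + (1−q)·6 = -6q + 6
  16q - 6 = -6q + 6  ⇒  22q = 12  ⇒  q = 6/11.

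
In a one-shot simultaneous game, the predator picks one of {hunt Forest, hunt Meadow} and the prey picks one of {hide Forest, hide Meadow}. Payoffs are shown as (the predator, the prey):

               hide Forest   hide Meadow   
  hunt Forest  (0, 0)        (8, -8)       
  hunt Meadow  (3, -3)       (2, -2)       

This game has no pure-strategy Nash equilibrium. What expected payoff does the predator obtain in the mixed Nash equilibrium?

For the predator to be willing to mix, the predator must be indifferent between hunt Forest and hunt Meadow, which pins down the prey's mix.
  the predator's payoff to hunt Forest: q·0 + (1−q)·8 = -8q + 8
  the predator's payoff to hunt Meadow: q·3 + (1−q)·2 = q + 2
  -8q + 8 = q + 2  ⇒  -9q = -6  ⇒  q = 2/3.
At equilibrium the predator is indifferent across rows, so the predator's payoff equals the payoff from hunt Forest: (2/3)·0 + (1/3)·8 = 8/3.

8/3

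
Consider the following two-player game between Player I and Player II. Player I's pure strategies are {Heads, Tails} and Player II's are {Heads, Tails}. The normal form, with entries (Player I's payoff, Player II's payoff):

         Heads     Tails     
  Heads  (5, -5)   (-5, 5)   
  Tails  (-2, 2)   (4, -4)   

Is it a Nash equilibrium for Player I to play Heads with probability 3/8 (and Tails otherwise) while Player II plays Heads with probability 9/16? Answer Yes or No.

Yes

Check Player II's indifference given Player I's mix p = 3/8:
  payoff from Heads = -5/8; payoff from Tails = -5/8 — equal.
Check Player I's indifference given Player II's mix q = 9/16:
  payoff from Heads = 5/8; payoff from Tails = 5/8 — equal.
Both players are indifferent, so neither can profitably deviate.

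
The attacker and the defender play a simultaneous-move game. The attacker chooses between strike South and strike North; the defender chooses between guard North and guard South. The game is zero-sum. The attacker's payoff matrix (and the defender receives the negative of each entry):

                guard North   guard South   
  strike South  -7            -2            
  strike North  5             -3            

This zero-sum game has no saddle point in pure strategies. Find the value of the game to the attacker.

v = -31/13

For the attacker to be willing to mix, the attacker must be indifferent between strike South and strike North, which pins down the defender's mix.
  the attacker's payoff to strike South: q·(-7) + (1−q)·(-2) = -5q - 2
  the attacker's payoff to strike North: q·5 + (1−q)·(-3) = 8q - 3
  -5q - 2 = 8q - 3  ⇒  -13q = -1  ⇒  q = 1/13.
The value is the attacker's expected payoff against this mix (using strike South): (1/13)·(-7) + (12/13)·(-2) = -31/13.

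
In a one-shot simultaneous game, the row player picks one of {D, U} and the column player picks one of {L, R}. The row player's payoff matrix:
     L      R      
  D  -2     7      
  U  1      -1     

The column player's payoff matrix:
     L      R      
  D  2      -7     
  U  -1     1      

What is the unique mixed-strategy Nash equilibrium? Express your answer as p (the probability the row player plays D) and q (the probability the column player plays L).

p = 2/11, q = 8/11

The column player's indifference between L and R determines the row player's mixing probability p:
  the column player's payoff from L: p·2 + (1−p)·(-1) = 3p - 1
  the column player's payoff from R: p·(-7) + (1−p)·1 = -8p + 1
  3p - 1 = -8p + 1  ⇒  11p = 2  ⇒  p = 2/11.
In a mixed equilibrium the row player is indifferent between D and U; this condition fixes q.
  the row player's payoff from D: q·(-2) + (1−q)·7 = -9q + 7
  the row player's payoff from U: q·1 + (1−q)·(-1) = 2q - 1
  -9q + 7 = 2q - 1  ⇒  -11q = -8  ⇒  q = 8/11.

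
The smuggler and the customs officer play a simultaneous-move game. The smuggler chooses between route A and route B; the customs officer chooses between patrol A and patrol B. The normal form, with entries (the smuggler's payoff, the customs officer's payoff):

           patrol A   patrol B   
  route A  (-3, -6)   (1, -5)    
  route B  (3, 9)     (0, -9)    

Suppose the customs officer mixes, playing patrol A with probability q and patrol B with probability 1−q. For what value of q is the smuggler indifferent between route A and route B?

q = 1/7

In a mixed equilibrium the smuggler is indifferent between route A and route B; this condition fixes q.
  the smuggler's expected payoff from route A: q·(-3) + (1−q)·1 = -4q + 1
  the smuggler's expected payoff from route B: q·3 + (1−q)·0 = 3q
  -4q + 1 = 3q  ⇒  -7q = -1  ⇒  q = 1/7.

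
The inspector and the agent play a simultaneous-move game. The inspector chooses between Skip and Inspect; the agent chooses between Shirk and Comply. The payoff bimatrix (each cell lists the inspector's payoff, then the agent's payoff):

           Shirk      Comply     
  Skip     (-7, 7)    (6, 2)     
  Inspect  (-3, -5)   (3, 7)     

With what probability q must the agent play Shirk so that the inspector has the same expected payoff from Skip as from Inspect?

In a mixed equilibrium the inspector is indifferent between Skip and Inspect; this condition fixes q.
  the inspector's expected payoff from Skip: q·(-7) + (1−q)·6 = -13q + 6
  the inspector's expected payoff from Inspect: q·(-3) + (1−q)·3 = -6q + 3
  -13q + 6 = -6q + 3  ⇒  -7q = -3  ⇒  q = 3/7.

q = 3/7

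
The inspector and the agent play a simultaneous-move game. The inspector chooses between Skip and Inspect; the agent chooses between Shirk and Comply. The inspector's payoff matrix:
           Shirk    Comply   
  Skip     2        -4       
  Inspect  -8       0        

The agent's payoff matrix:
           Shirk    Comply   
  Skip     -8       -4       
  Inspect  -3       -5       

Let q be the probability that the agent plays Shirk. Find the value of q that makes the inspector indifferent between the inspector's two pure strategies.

q = 2/7

Set the inspector's expected payoff from Skip equal to that from Inspect:
  the inspector's payoff to Skip: q·2 + (1−q)·(-4) = 6q - 4
  the inspector's payoff to Inspect: q·(-8) + (1−q)·0 = -8q
  6q - 4 = -8q  ⇒  14q = 4  ⇒  q = 2/7.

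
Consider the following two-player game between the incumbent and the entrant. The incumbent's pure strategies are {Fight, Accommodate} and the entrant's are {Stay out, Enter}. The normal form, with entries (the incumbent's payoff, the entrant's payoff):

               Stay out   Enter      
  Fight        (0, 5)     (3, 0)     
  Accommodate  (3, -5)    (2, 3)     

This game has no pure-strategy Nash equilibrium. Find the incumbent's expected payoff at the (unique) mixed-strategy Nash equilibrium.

9/4

The entrant's mix must leave the incumbent indifferent between Fight and Accommodate.
  the incumbent's payoff from Fight: q·0 + (1−q)·3 = -3q + 3
  the incumbent's payoff from Accommodate: q·3 + (1−q)·2 = q + 2
  -3q + 3 = q + 2  ⇒  -4q = -1  ⇒  q = 1/4.
At equilibrium the incumbent is indifferent across rows, so the incumbent's payoff equals the payoff from Fight: (1/4)·0 + (3/4)·3 = 9/4.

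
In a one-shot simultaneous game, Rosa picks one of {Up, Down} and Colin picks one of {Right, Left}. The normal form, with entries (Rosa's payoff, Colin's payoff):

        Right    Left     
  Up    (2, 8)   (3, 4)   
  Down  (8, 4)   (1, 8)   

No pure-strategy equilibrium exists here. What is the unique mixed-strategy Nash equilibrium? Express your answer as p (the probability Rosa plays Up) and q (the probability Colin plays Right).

p = 1/2, q = 1/4

Rosa's mix must leave Colin indifferent between Right and Left.
  Colin's payoff to Right: p·8 + (1−p)·4 = 4p + 4
  Colin's payoff to Left: p·4 + (1−p)·8 = -4p + 8
  4p + 4 = -4p + 8  ⇒  8p = 4  ⇒  p = 1/2.
Set Rosa's expected payoff from Up equal to that from Down:
  Rosa's payoff from Up: q·2 + (1−q)·3 = -q + 3
  Rosa's payoff from Down: q·8 + (1−q)·1 = 7q + 1
  -q + 3 = 7q + 1  ⇒  -8q = -2  ⇒  q = 1/4.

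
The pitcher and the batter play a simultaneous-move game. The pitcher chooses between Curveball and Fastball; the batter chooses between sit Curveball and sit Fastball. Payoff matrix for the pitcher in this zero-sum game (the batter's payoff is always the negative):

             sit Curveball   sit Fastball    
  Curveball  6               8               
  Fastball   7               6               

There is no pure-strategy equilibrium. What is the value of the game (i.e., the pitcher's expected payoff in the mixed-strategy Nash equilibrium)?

The batter's mix must leave the pitcher indifferent between Curveball and Fastball.
  the pitcher's payoff to Curveball: q·6 + (1−q)·8 = -2q + 8
  the pitcher's payoff to Fastball: q·7 + (1−q)·6 = q + 6
  -2q + 8 = q + 6  ⇒  -3q = -2  ⇒  q = 2/3.
The value is the pitcher's expected payoff against this mix (using Curveball): (2/3)·6 + (1/3)·8 = 20/3.

v = 20/3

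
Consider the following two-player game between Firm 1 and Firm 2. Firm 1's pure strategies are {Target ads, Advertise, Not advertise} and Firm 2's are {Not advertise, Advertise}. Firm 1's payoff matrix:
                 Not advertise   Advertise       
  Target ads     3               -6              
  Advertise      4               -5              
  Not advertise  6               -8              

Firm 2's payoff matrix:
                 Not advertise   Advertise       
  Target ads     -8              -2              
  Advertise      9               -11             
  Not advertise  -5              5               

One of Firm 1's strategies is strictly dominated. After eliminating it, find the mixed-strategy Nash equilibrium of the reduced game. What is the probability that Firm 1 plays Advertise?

Firm 1's strategy Target ads is strictly dominated by Advertise: 4 > 3 and -5 > -6. Eliminate Target ads.
For Firm 2 to be willing to mix, Firm 2 must be indifferent between Not advertise and Advertise, which pins down Firm 1's mix.
  Firm 2's payoff from Not advertise: p·9 + (1−p)·(-5) = 14p - 5
  Firm 2's payoff from Advertise: p·(-11) + (1−p)·5 = -16p + 5
  14p - 5 = -16p + 5  ⇒  30p = 10  ⇒  p = 1/3.

p = 1/3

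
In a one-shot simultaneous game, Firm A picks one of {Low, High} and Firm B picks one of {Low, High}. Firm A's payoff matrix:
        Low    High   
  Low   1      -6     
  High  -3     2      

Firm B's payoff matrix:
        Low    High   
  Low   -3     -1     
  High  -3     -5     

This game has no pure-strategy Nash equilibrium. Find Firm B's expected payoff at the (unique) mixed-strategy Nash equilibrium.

Firm A's mix must leave Firm B indifferent between Low and High.
  Firm B's expected payoff from Low: p·(-3) + (1−p)·(-3) = -3
  Firm B's expected payoff from High: p·(-1) + (1−p)·(-5) = 4p - 5
  -3 = 4p - 5  ⇒  -4p = -2  ⇒  p = 1/2.
At equilibrium Firm B is indifferent across columns, so Firm B's payoff equals the payoff from Low: (1/2)·(-3) + (1/2)·(-3) = -3.

-3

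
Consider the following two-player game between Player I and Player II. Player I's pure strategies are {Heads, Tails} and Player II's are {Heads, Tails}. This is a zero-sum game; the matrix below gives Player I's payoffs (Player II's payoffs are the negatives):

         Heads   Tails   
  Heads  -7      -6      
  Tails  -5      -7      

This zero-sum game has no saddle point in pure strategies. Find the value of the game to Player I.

Player II's mix must leave Player I indifferent between Heads and Tails.
  Player I's expected payoff from Heads: q·(-7) + (1−q)·(-6) = -q - 6
  Player I's expected payoff from Tails: q·(-5) + (1−q)·(-7) = 2q - 7
  -q - 6 = 2q - 7  ⇒  -3q = -1  ⇒  q = 1/3.
The value is Player I's expected payoff against this mix (using Heads): (1/3)·(-7) + (2/3)·(-6) = -19/3.

v = -19/3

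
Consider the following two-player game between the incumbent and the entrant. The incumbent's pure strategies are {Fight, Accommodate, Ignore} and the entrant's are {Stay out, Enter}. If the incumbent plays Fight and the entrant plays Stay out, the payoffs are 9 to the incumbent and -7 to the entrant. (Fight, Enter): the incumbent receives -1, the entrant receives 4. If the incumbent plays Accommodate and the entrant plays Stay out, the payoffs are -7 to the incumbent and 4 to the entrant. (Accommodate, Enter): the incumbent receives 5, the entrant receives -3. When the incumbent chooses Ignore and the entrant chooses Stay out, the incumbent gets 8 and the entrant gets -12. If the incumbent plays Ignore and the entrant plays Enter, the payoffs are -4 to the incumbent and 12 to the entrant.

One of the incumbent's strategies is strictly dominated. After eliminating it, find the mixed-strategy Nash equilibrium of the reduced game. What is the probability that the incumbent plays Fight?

The incumbent's strategy Ignore is strictly dominated by Fight: 9 > 8 and -1 > -4. Eliminate Ignore.
For the entrant to be willing to mix, the entrant must be indifferent between Stay out and Enter, which pins down the incumbent's mix.
  the entrant's expected payoff from Stay out: p·(-7) + (1−p)·4 = -11p + 4
  the entrant's expected payoff from Enter: p·4 + (1−p)·(-3) = 7p - 3
  -11p + 4 = 7p - 3  ⇒  -18p = -7  ⇒  p = 7/18.

p = 7/18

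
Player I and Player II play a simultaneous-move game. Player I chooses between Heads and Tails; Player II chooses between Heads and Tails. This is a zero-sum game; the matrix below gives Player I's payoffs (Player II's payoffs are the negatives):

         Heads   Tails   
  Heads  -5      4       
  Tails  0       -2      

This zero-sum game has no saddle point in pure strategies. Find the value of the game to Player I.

Set Player I's expected payoff from Heads equal to that from Tails:
  Player I's payoff to Heads: q·(-5) + (1−q)·4 = -9q + 4
  Player I's payoff to Tails: q·0 + (1−q)·(-2) = 2q - 2
  -9q + 4 = 2q - 2  ⇒  -11q = -6  ⇒  q = 6/11.
The value is Player I's expected payoff against this mix (using Heads): (6/11)·(-5) + (5/11)·4 = -10/11.

v = -10/11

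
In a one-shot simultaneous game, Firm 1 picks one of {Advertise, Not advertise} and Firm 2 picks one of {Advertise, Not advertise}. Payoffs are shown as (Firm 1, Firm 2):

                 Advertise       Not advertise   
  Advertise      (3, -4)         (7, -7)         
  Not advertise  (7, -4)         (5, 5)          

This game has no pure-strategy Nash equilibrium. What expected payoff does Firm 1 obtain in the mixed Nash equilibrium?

17/3

Firm 2's mix must leave Firm 1 indifferent between Advertise and Not advertise.
  Firm 1's expected payoff from Advertise: q·3 + (1−q)·7 = -4q + 7
  Firm 1's expected payoff from Not advertise: q·7 + (1−q)·5 = 2q + 5
  -4q + 7 = 2q + 5  ⇒  -6q = -2  ⇒  q = 1/3.
At equilibrium Firm 1 is indifferent across rows, so Firm 1's payoff equals the payoff from Advertise: (1/3)·3 + (2/3)·7 = 17/3.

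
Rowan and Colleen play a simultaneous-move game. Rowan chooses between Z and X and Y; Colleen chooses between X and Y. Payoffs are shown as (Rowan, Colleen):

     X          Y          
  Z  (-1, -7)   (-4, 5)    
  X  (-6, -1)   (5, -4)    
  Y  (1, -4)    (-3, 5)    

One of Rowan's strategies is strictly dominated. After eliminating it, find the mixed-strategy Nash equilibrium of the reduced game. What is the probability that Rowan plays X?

Rowan's strategy Z is strictly dominated by Y: 1 > -1 and -3 > -4. Eliminate Z.
Set Colleen's expected payoff from X equal to that from Y:
  Colleen's expected payoff from X: p·(-1) + (1−p)·(-4) = 3p - 4
  Colleen's expected payoff from Y: p·(-4) + (1−p)·5 = -9p + 5
  3p - 4 = -9p + 5  ⇒  12p = 9  ⇒  p = 3/4.

p = 3/4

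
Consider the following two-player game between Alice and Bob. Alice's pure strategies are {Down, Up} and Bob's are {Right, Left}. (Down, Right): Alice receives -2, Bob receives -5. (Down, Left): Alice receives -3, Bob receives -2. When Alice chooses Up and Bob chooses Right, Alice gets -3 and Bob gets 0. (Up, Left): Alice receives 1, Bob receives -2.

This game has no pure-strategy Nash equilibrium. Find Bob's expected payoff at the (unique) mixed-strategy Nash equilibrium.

-2

Bob's indifference between Right and Left determines Alice's mixing probability p:
  Bob's expected payoff from Right: p·(-5) + (1−p)·0 = -5p
  Bob's expected payoff from Left: p·(-2) + (1−p)·(-2) = -2
  -5p = -2  ⇒  -5p = -2  ⇒  p = 2/5.
At equilibrium Bob is indifferent across columns, so Bob's payoff equals the payoff from Right: (2/5)·(-5) + (3/5)·0 = -2.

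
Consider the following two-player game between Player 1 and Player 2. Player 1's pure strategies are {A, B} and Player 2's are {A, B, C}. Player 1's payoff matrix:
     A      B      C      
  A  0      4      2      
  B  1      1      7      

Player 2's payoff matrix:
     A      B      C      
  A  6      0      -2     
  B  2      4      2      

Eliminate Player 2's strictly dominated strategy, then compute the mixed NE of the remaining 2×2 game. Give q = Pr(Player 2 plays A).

Player 2's strategy C is strictly dominated by B: 0 > -2 and 4 > 2. Eliminate C.
Player 2's mix must leave Player 1 indifferent between A and B.
  Player 1's expected payoff from A: q·0 + (1−q)·4 = -4q + 4
  Player 1's expected payoff from B: q·1 + (1−q)·1 = 1
  -4q + 4 = 1  ⇒  -4q = -3  ⇒  q = 3/4.

q = 3/4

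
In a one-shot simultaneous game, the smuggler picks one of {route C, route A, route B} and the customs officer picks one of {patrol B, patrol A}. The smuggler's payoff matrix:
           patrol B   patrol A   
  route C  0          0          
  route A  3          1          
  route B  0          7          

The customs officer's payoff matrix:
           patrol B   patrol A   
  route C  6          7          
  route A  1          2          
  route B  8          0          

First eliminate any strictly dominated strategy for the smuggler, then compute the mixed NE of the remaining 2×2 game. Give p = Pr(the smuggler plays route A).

The smuggler's strategy route C is strictly dominated by route A: 3 > 0 and 1 > 0. Eliminate route C.
For the customs officer to be willing to mix, the customs officer must be indifferent between patrol B and patrol A, which pins down the smuggler's mix.
  the customs officer's payoff to patrol B: p·1 + (1−p)·8 = -7p + 8
  the customs officer's payoff to patrol A: p·2 + (1−p)·0 = 2p
  -7p + 8 = 2p  ⇒  -9p = -8  ⇒  p = 8/9.

p = 8/9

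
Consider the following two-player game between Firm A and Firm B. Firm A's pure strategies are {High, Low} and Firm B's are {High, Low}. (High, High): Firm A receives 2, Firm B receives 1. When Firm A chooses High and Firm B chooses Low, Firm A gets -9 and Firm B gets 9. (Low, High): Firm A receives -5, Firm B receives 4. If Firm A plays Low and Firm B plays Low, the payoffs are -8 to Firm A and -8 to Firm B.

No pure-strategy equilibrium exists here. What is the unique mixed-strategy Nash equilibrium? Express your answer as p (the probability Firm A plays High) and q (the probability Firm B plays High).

p = 3/5, q = 1/8

Set Firm B's expected payoff from High equal to that from Low:
  Firm B's payoff from High: p·1 + (1−p)·4 = -3p + 4
  Firm B's payoff from Low: p·9 + (1−p)·(-8) = 17p - 8
  -3p + 4 = 17p - 8  ⇒  -20p = -12  ⇒  p = 3/5.
Firm B's mix must leave Firm A indifferent between High and Low.
  Firm A's payoff from High: q·2 + (1−q)·(-9) = 11q - 9
  Firm A's payoff from Low: q·(-5) + (1−q)·(-8) = 3q - 8
  11q - 9 = 3q - 8  ⇒  8q = 1  ⇒  q = 1/8.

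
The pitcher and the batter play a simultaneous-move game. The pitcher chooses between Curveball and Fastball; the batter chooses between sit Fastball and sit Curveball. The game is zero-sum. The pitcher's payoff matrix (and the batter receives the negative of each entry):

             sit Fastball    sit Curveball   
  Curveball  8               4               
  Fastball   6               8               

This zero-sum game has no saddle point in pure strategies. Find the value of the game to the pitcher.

v = 20/3

For the pitcher to be willing to mix, the pitcher must be indifferent between Curveball and Fastball, which pins down the batter's mix.
  the pitcher's payoff to Curveball: q·8 + (1−q)·4 = 4q + 4
  the pitcher's payoff to Fastball: q·6 + (1−q)·8 = -2q + 8
  4q + 4 = -2q + 8  ⇒  6q = 4  ⇒  q = 2/3.
The value is the pitcher's expected payoff against this mix (using Curveball): (2/3)·8 + (1/3)·4 = 20/3.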